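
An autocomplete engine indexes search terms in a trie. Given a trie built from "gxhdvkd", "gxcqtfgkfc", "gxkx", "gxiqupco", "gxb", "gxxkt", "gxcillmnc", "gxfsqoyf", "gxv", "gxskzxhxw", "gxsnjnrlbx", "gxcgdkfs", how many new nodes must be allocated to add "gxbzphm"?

4

"gxb" is already a path in the trie; the remaining "zphm" must be added.
Each of the 4 remaining characters creates one node.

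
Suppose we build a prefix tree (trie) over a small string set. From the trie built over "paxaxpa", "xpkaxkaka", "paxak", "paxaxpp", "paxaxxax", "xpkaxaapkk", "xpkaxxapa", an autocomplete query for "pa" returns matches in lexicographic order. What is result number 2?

paxaxpa

Words with prefix "pa", in lexicographic order: "paxak", "paxaxpa", "paxaxpp", "paxaxxax"
Position 2: paxaxpa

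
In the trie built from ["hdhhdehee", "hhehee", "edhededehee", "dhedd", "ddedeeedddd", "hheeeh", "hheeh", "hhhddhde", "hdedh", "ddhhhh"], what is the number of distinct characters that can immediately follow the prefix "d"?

2

Follow the path "d" to its node, then look at its outgoing edges.
Characters that immediately follow "d" among the stored strings: {d, h}.
That node has 2 child edges.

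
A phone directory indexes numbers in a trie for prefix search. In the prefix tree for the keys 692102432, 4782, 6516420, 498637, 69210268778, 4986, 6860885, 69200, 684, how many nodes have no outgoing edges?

Leaves are exactly the stored words that no other stored word extends.
Those words: "4782", "498637", "6516420", "684", "6860885", "69200", "692102432", "69210268778"
Leaf count: 8

8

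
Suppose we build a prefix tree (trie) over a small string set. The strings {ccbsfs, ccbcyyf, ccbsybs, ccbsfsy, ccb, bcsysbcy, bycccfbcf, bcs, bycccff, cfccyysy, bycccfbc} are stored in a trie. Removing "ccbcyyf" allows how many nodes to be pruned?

4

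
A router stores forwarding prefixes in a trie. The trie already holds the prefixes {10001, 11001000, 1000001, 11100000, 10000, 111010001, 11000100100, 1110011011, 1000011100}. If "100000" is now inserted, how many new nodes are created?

"100000" is already a full path in the trie; only an end-marker is added.
No new nodes are needed: 0.

0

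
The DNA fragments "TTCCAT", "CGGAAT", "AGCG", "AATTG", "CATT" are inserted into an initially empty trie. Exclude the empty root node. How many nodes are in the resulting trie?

For each word, the new-node count is its length minus the longest prefix already in the trie:
  "TTCCAT" → 6 new (T, T, C, C, A, T)
  "CGGAAT" → 6 new (C, G, G, A, A, T)
  "AGCG" → 4 new (A, G, C, G)
  "AATTG" → prefix "A" already present; 4 new (A, T, T, G)
  "CATT" → prefix "C" already present; 3 new (A, T, T)
Total nodes = 6 + 6 + 4 + 4 + 3 = 23

23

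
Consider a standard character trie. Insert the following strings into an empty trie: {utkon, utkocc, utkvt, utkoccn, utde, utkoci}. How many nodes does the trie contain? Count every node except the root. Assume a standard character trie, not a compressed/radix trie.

Trie structure (* marks end of a word):
(root)
└─ u
   └─ t
      ├─ d
      │  └─ e *
      └─ k
         ├─ o
         │  ├─ c
         │  │  ├─ c *
         │  │  │  └─ n *
         │  │  └─ i *
         │  └─ n *
         └─ v
            └─ t *
Counting every labelled node above: 13.

13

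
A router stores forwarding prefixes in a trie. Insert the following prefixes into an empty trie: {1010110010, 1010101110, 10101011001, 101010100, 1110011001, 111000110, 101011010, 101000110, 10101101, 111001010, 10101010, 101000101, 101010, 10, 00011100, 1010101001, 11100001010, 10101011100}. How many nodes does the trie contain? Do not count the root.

Count nodes per top-level branch (shared prefixes stored once):
  '0'-branch (00011100): 8 nodes
  '1'-branch (10, 101000101, 101000110, 101010, 10101010, 101010100, 1010101001, 10101011001, 1010101110, 10101011100, 1010110010, 10101101, 101011010, 11100001010, 111000110, 111001010, 1110011001): 52 nodes
Sum: 60

60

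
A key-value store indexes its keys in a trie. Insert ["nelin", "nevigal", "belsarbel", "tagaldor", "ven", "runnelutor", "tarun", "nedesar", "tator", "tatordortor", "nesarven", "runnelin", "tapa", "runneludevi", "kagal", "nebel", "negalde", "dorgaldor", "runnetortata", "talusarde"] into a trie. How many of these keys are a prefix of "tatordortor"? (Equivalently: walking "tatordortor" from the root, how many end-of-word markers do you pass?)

2

Walk "tatordortor" from the root; an end-of-word marker is hit whenever a stored word is a prefix of "tatordortor".
Prefixes of the query that are stored words: "tator", "tatordortor"
Count: 2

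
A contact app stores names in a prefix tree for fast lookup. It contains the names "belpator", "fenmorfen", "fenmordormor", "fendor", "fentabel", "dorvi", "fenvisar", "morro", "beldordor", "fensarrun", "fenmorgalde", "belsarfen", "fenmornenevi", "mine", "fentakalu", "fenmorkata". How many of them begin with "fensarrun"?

1

Filter for entries beginning with "fensarrun":
Words under "fensarrun": fensarrun
Count: 1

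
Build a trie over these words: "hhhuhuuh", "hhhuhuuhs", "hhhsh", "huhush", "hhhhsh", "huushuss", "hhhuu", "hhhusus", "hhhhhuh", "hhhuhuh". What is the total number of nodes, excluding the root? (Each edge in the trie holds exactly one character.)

33

For each word, the new-node count is its length minus the longest prefix already in the trie:
  "hhhuhuuh" → 8 new (h, h, h, u, h, u, u, h)
  "hhhuhuuhs" → prefix "hhhuhuuh" already present; 1 new (s)
  "hhhsh" → prefix "hhh" already present; 2 new (s, h)
  "huhush" → prefix "h" already present; 5 new (u, h, u, s, h)
  "hhhhsh" → prefix "hhh" already present; 3 new (h, s, h)
  "huushuss" → prefix "hu" already present; 6 new (u, s, h, u, s, s)
  "hhhuu" → prefix "hhhu" already present; 1 new (u)
  "hhhusus" → prefix "hhhu" already present; 3 new (s, u, s)
  "hhhhhuh" → prefix "hhhh" already present; 3 new (h, u, h)
  "hhhuhuh" → prefix "hhhuhu" already present; 1 new (h)
Total nodes = 8 + 1 + 2 + 5 + 3 + 6 + 1 + 3 + 3 + 1 = 33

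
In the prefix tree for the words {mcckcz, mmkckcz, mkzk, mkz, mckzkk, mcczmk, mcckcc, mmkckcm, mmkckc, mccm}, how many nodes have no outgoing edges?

A leaf is a node with no children — equivalently, the end of a word that is not a proper prefix of any other stored word.
Those words: "mcckcc", "mcckcz", "mccm", "mcczmk", "mckzkk", "mkzk", "mmkckcm", "mmkckcz"
Leaf count: 8

8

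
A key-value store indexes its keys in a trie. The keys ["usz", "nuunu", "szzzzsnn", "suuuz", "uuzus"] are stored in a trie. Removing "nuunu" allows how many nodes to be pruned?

5

A node on "nuunu"'s path can go only if nothing else ends at it or branches off below it.
No other word shares any prefix with "nuunu", so all 5 of its nodes go.
Nodes removed: 5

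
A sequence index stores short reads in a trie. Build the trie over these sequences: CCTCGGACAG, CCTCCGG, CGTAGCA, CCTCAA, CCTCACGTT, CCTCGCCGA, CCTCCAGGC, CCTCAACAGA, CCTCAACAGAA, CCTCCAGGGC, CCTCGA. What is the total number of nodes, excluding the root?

41

For each word, the new-node count is its length minus the longest prefix already in the trie:
  "CCTCGGACAG" → 10 new (C, C, T, C, G, G, A, C, A, G)
  "CCTCCGG" → prefix "CCTC" already present; 3 new (C, G, G)
  "CGTAGCA" → prefix "C" already present; 6 new (G, T, A, G, C, A)
  "CCTCAA" → prefix "CCTC" already present; 2 new (A, A)
  "CCTCACGTT" → prefix "CCTCA" already present; 4 new (C, G, T, T)
  "CCTCGCCGA" → prefix "CCTCG" already present; 4 new (C, C, G, A)
  "CCTCCAGGC" → prefix "CCTCC" already present; 4 new (A, G, G, C)
  "CCTCAACAGA" → prefix "CCTCAA" already present; 4 new (C, A, G, A)
  "CCTCAACAGAA" → prefix "CCTCAACAGA" already present; 1 new (A)
  "CCTCCAGGGC" → prefix "CCTCCAGG" already present; 2 new (G, C)
  "CCTCGA" → prefix "CCTCG" already present; 1 new (A)
Total nodes = 10 + 3 + 6 + 2 + 4 + 4 + 4 + 4 + 1 + 2 + 1 = 41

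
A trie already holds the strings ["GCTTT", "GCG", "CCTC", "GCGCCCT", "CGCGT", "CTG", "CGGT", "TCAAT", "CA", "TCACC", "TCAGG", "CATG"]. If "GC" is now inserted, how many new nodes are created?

Every character of "GC" already lies on an existing path (it is a prefix of some stored word).
No new nodes are needed: 0.

0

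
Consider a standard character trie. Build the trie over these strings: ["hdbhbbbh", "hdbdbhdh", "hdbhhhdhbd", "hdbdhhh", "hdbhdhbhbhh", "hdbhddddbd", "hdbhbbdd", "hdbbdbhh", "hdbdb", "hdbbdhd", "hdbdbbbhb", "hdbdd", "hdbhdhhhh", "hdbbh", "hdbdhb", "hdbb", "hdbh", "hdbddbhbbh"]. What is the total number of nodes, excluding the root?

For each word, the new-node count is its length minus the longest prefix already in the trie:
  "hdbhbbbh" → 8 new (h, d, b, h, b, b, b, h)
  "hdbdbhdh" → prefix "hdb" already present; 5 new (d, b, h, d, h)
  "hdbhhhdhbd" → prefix "hdbh" already present; 6 new (h, h, d, h, b, d)
  "hdbdhhh" → prefix "hdbd" already present; 3 new (h, h, h)
  "hdbhdhbhbhh" → prefix "hdbh" already present; 7 new (d, h, b, h, b, h, h)
  "hdbhddddbd" → prefix "hdbhd" already present; 5 new (d, d, d, b, d)
  "hdbhbbdd" → prefix "hdbhbb" already present; 2 new (d, d)
  "hdbbdbhh" → prefix "hdb" already present; 5 new (b, d, b, h, h)
  "hdbdb" → prefix "hdbdb" already present; 0 new (none)
  "hdbbdhd" → prefix "hdbbd" already present; 2 new (h, d)
  "hdbdbbbhb" → prefix "hdbdb" already present; 4 new (b, b, h, b)
  "hdbdd" → prefix "hdbd" already present; 1 new (d)
  "hdbhdhhhh" → prefix "hdbhdh" already present; 3 new (h, h, h)
  "hdbbh" → prefix "hdbb" already present; 1 new (h)
  "hdbdhb" → prefix "hdbdh" already present; 1 new (b)
  "hdbb" → prefix "hdbb" already present; 0 new (none)
  "hdbh" → prefix "hdbh" already present; 0 new (none)
  "hdbddbhbbh" → prefix "hdbdd" already present; 5 new (b, h, b, b, h)
Total nodes = 8 + 5 + 6 + 3 + 7 + 5 + 2 + 5 + 0 + 2 + 4 + 1 + 3 + 1 + 1 + 0 + 0 + 5 = 58

58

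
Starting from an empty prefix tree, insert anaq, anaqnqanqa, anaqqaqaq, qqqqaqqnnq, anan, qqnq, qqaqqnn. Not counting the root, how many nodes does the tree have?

Insert word by word; a character creates a node only if that edge doesn't already exist:
  "anaq" → 4 new (a, n, a, q)
  "anaqnqanqa" → prefix "anaq" already present; 6 new (n, q, a, n, q, a)
  "anaqqaqaq" → prefix "anaq" already present; 5 new (q, a, q, a, q)
  "qqqqaqqnnq" → 10 new (q, q, q, q, a, q, q, n, n, q)
  "anan" → prefix "ana" already present; 1 new (n)
  "qqnq" → prefix "qq" already present; 2 new (n, q)
  "qqaqqnn" → prefix "qq" already present; 5 new (a, q, q, n, n)
Total nodes = 4 + 6 + 5 + 10 + 1 + 2 + 5 = 33

33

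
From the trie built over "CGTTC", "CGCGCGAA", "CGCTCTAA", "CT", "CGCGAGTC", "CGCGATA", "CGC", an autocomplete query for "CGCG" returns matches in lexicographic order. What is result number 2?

CGCGATA

Words with prefix "CGCG", in lexicographic order: "CGCGAGTC", "CGCGATA", "CGCGCGAA"
Position 2: CGCGATA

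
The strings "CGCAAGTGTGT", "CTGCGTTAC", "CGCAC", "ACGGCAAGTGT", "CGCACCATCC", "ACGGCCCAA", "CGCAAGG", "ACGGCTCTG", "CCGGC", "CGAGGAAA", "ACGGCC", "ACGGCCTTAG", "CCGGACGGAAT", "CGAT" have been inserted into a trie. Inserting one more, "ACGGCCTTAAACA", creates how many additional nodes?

4

Walking "ACGGCCTTAAACA" from the root, the first 9 characters ("ACGGCCTTA") follow existing edges; "A" is the first miss.
So 13 − 9 = 4 new nodes.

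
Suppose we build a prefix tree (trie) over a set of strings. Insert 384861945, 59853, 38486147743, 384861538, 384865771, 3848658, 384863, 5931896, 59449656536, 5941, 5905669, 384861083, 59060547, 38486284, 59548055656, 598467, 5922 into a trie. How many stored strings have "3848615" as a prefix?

1

Walk to "3848615"; the words in its subtree are exactly those with that prefix.
Words under "3848615": 384861538
Count: 1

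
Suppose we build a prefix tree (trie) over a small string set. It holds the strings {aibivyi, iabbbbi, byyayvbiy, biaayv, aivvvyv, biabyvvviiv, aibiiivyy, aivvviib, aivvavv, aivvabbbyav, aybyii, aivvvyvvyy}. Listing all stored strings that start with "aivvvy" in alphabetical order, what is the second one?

aivvvyvvyy

Filter for "aivvvy…" and sort: "aivvvyv", "aivvvyvvyy"
Position 2: aivvvyvvyy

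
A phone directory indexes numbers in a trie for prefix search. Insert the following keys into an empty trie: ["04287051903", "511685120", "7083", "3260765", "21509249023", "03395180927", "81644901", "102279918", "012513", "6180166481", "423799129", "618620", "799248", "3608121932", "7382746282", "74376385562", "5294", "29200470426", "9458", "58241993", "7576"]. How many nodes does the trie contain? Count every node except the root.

Trace insertions, counting only characters that open a new branch:
  "04287051903" → 11 new (0, 4, 2, 8, 7, 0, 5, 1, 9, 0, 3)
  "511685120" → 9 new (5, 1, 1, 6, 8, 5, 1, 2, 0)
  "7083" → 4 new (7, 0, 8, 3)
  "3260765" → 7 new (3, 2, 6, 0, 7, 6, 5)
  "21509249023" → 11 new (2, 1, 5, 0, 9, 2, 4, 9, 0, 2, 3)
  "03395180927" → prefix "0" already present; 10 new (3, 3, 9, 5, 1, 8, 0, 9, 2, 7)
  "81644901" → 8 new (8, 1, 6, 4, 4, 9, 0, 1)
  "102279918" → 9 new (1, 0, 2, 2, 7, 9, 9, 1, 8)
  "012513" → prefix "0" already present; 5 new (1, 2, 5, 1, 3)
  "6180166481" → 10 new (6, 1, 8, 0, 1, 6, 6, 4, 8, 1)
  "423799129" → 9 new (4, 2, 3, 7, 9, 9, 1, 2, 9)
  "618620" → prefix "618" already present; 3 new (6, 2, 0)
  "799248" → prefix "7" already present; 5 new (9, 9, 2, 4, 8)
  "3608121932" → prefix "3" already present; 9 new (6, 0, 8, 1, 2, 1, 9, 3, 2)
  "7382746282" → prefix "7" already present; 9 new (3, 8, 2, 7, 4, 6, 2, 8, 2)
  "74376385562" → prefix "7" already present; 10 new (4, 3, 7, 6, 3, 8, 5, 5, 6, 2)
  "5294" → prefix "5" already present; 3 new (2, 9, 4)
  "29200470426" → prefix "2" already present; 10 new (9, 2, 0, 0, 4, 7, 0, 4, 2, 6)
  "9458" → 4 new (9, 4, 5, 8)
  "58241993" → prefix "5" already present; 7 new (8, 2, 4, 1, 9, 9, 3)
  "7576" → prefix "7" already present; 3 new (5, 7, 6)
Total nodes = 11 + 9 + 4 + 7 + 11 + 10 + 8 + 9 + 5 + 10 + 9 + 3 + 5 + 9 + 9 + 10 + 3 + 10 + 4 + 7 + 3 = 156

156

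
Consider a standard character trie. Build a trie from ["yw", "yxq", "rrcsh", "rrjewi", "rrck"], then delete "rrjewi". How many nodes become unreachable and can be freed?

4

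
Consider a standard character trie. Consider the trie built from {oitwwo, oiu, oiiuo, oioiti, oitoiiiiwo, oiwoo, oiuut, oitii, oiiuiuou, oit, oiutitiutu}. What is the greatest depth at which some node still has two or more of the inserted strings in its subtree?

Look for the deepest trie node that still has at least two words in its subtree.
"oiiuiuou" and "oiiuo" agree on "oiiu" (4 characters) before diverging; nothing deeper is shared.
Longest shared-prefix length: 4

4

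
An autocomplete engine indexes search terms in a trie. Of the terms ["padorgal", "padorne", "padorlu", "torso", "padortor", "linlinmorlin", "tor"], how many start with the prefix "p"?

4

Walk to "p"; the words in its subtree are exactly those with that prefix.
Words under "p": padorgal, padorlu, padorne, padortor
Count: 4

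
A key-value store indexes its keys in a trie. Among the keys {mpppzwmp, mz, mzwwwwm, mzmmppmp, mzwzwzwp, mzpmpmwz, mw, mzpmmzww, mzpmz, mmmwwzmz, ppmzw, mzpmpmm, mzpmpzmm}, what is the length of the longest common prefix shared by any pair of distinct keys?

The deepest shared node is where two words last agree before diverging.
"mzpmpmm" and "mzpmpmwz" agree on "mzpmpm" (6 characters) before diverging; nothing deeper is shared.
Longest shared-prefix length: 6

6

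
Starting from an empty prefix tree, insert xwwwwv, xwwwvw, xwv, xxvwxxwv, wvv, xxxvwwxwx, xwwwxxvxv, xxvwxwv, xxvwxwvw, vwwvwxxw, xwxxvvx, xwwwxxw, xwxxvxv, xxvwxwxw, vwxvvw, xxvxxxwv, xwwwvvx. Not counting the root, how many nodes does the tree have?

63

Insert word by word; a character creates a node only if that edge doesn't already exist:
  "xwwwwv" → 6 new (x, w, w, w, w, v)
  "xwwwvw" → prefix "xwww" already present; 2 new (v, w)
  "xwv" → prefix "xw" already present; 1 new (v)
  "xxvwxxwv" → prefix "x" already present; 7 new (x, v, w, x, x, w, v)
  "wvv" → 3 new (w, v, v)
  "xxxvwwxwx" → prefix "xx" already present; 7 new (x, v, w, w, x, w, x)
  "xwwwxxvxv" → prefix "xwww" already present; 5 new (x, x, v, x, v)
  "xxvwxwv" → prefix "xxvwx" already present; 2 new (w, v)
  "xxvwxwvw" → prefix "xxvwxwv" already present; 1 new (w)
  "vwwvwxxw" → 8 new (v, w, w, v, w, x, x, w)
  "xwxxvvx" → prefix "xw" already present; 5 new (x, x, v, v, x)
  "xwwwxxw" → prefix "xwwwxx" already present; 1 new (w)
  "xwxxvxv" → prefix "xwxxv" already present; 2 new (x, v)
  "xxvwxwxw" → prefix "xxvwxw" already present; 2 new (x, w)
  "vwxvvw" → prefix "vw" already present; 4 new (x, v, v, w)
  "xxvxxxwv" → prefix "xxv" already present; 5 new (x, x, x, w, v)
  "xwwwvvx" → prefix "xwwwv" already present; 2 new (v, x)
Total nodes = 6 + 2 + 1 + 7 + 3 + 7 + 5 + 2 + 1 + 8 + 5 + 1 + 2 + 2 + 4 + 5 + 2 = 63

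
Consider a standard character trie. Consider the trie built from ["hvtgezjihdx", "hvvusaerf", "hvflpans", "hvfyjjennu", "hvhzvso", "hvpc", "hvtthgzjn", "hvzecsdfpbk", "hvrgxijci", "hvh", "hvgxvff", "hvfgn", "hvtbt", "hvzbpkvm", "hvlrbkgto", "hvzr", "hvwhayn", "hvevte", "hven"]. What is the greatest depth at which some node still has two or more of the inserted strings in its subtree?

Look for the deepest trie node that still has at least two words in its subtree.
e.g. "hven" and "hvevte" share the prefix "hve" of length 3; no pair shares a longer one.
Longest shared-prefix length: 3

3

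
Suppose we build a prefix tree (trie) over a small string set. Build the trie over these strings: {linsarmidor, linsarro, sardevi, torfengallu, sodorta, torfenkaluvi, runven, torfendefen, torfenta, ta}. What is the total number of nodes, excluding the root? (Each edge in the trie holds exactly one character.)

Count nodes per top-level branch (shared prefixes stored once):
  'l'-branch (linsarmidor, linsarro): 13 nodes
  'r'-branch (runven): 6 nodes
  's'-branch (sardevi, sodorta): 13 nodes
  't'-branch (ta, torfendefen, torfengallu, torfenkaluvi, torfenta): 25 nodes
Sum: 57

57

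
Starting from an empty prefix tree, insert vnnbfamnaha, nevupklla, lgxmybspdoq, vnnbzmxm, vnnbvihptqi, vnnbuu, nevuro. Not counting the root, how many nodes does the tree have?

46

Count nodes per top-level branch (shared prefixes stored once):
  'l'-branch (lgxmybspdoq): 11 nodes
  'n'-branch (nevupklla, nevuro): 11 nodes
  'v'-branch (vnnbfamnaha, vnnbuu, vnnbvihptqi, vnnbzmxm): 24 nodes
Sum: 46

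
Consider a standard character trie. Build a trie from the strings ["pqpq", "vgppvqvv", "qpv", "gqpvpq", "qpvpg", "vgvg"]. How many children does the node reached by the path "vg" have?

The children of the "vg" node are the distinct next characters among strings starting with "vg".
Distinct next characters after "vg": p, v.
That node has 2 child edges.

2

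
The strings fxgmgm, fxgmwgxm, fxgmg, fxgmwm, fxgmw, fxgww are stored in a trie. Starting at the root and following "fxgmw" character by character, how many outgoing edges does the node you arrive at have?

The children of the "fxgmw" node are the distinct next characters among strings starting with "fxgmw".
Characters that immediately follow "fxgmw" among the stored strings: {g, m}.
That node has 2 child edges.

2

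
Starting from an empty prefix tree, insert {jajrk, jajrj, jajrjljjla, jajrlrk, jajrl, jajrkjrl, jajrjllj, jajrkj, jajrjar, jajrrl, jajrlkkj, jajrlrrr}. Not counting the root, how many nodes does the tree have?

28

Trie structure (* marks end of a word):
(root)
└─ j
   └─ a
      └─ j
         └─ r
            ├─ j *
            │  ├─ a
            │  │  └─ r *
            │  └─ l
            │     ├─ j
            │     │  └─ j
            │     │     └─ l
            │     │        └─ a *
            │     └─ l
            │        └─ j *
            ├─ k *
            │  └─ j *
            │     └─ r
            │        └─ l *
            ├─ l *
            │  ├─ k
            │  │  └─ k
            │  │     └─ j *
            │  └─ r
            │     ├─ k *
            │     └─ r
            │        └─ r *
            └─ r
               └─ l *
Counting every labelled node above: 28.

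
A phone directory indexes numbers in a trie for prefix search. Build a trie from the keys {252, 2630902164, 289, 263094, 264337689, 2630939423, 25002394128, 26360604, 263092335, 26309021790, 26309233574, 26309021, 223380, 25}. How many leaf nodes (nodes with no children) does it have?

A leaf is a node with no children — equivalently, the end of a word that is not a proper prefix of any other stored word.
Those words: "223380", "25002394128", "252", "2630902164", "26309021790", "26309233574", "2630939423", "263094", "26360604", "264337689", "289"
Leaf count: 11

11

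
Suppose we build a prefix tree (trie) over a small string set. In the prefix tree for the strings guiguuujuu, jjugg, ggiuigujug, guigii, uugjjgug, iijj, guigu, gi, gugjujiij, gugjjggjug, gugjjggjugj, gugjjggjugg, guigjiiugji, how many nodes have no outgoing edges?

A leaf is a node with no children — equivalently, the end of a word that is not a proper prefix of any other stored word.
Those words: "ggiuigujug", "gi", "gugjjggjugg", "gugjjggjugj", "gugjujiij", "guigii", "guigjiiugji", "guiguuujuu", "iijj", "jjugg", "uugjjgug"
Leaf count: 11

11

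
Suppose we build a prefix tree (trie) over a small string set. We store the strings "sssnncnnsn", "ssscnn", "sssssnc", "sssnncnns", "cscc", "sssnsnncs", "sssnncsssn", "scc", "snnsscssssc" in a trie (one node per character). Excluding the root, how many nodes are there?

42

Trace insertions, counting only characters that open a new branch:
  "sssnncnnsn" → 10 new (s, s, s, n, n, c, n, n, s, n)
  "ssscnn" → prefix "sss" already present; 3 new (c, n, n)
  "sssssnc" → prefix "sss" already present; 4 new (s, s, n, c)
  "sssnncnns" → prefix "sssnncnns" already present; 0 new (none)
  "cscc" → 4 new (c, s, c, c)
  "sssnsnncs" → prefix "sssn" already present; 5 new (s, n, n, c, s)
  "sssnncsssn" → prefix "sssnnc" already present; 4 new (s, s, s, n)
  "scc" → prefix "s" already present; 2 new (c, c)
  "snnsscssssc" → prefix "s" already present; 10 new (n, n, s, s, c, s, s, s, s, c)
Total nodes = 10 + 3 + 4 + 0 + 4 + 5 + 4 + 2 + 10 = 42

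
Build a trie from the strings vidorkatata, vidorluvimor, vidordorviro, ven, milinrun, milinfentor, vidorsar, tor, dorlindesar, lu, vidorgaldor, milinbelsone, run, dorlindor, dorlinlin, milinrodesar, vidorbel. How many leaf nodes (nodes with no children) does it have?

17

Leaves are exactly the stored words that no other stored word extends.
Those words: "dorlindesar", "dorlindor", "dorlinlin", "lu", "milinbelsone", "milinfentor", "milinrodesar", "milinrun", "run", "tor", "ven", "vidorbel", "vidordorviro", "vidorgaldor", "vidorkatata", "vidorluvimor", "vidorsar"
Leaf count: 17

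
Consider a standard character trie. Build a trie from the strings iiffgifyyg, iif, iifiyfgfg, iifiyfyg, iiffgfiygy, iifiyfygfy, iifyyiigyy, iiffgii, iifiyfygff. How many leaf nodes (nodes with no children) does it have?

A leaf is a node with no children — equivalently, the end of a word that is not a proper prefix of any other stored word.
Those words: "iiffgfiygy", "iiffgifyyg", "iiffgii", "iifiyfgfg", "iifiyfygff", "iifiyfygfy", "iifyyiigyy"
Leaf count: 7

7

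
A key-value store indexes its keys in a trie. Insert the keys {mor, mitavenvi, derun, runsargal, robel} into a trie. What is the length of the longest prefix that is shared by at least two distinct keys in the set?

1

The deepest shared node is where two words last agree before diverging.
e.g. "mitavenvi" and "mor" share the prefix "m" of length 1; no pair shares a longer one.
Longest shared-prefix length: 1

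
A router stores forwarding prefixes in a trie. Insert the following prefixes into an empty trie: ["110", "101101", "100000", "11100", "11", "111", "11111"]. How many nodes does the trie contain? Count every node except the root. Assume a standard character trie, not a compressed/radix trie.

17

Trie structure (* marks end of a word):
(root)
└─ 1
   ├─ 0
   │  ├─ 0
   │  │  └─ 0
   │  │     └─ 0
   │  │        └─ 0 *
   │  └─ 1
   │     └─ 1
   │        └─ 0
   │           └─ 1 *
   └─ 1 *
      ├─ 0 *
      └─ 1 *
         ├─ 0
         │  └─ 0 *
         └─ 1
            └─ 1 *
Counting every labelled node above: 17.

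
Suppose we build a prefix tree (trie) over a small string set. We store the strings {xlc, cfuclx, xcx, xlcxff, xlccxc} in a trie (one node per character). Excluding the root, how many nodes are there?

Count nodes per top-level branch (shared prefixes stored once):
  'c'-branch (cfuclx): 6 nodes
  'x'-branch (xcx, xlc, xlccxc, xlcxff): 11 nodes
Sum: 17

17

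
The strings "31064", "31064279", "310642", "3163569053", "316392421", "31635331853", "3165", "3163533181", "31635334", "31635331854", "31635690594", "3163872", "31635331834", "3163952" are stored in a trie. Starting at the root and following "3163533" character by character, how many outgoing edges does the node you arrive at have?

Walk "3163533" from the root, arriving at one node.
Characters that immediately follow "3163533" among the stored strings: {1, 4}.
That node has 2 child edges.

2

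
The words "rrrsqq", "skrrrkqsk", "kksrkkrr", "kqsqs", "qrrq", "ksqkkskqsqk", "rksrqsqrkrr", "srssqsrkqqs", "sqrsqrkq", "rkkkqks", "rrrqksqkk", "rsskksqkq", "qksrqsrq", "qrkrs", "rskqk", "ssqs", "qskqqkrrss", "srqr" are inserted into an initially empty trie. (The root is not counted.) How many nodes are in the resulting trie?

Trace insertions, counting only characters that open a new branch:
  "rrrsqq" → 6 new (r, r, r, s, q, q)
  "skrrrkqsk" → 9 new (s, k, r, r, r, k, q, s, k)
  "kksrkkrr" → 8 new (k, k, s, r, k, k, r, r)
  "kqsqs" → prefix "k" already present; 4 new (q, s, q, s)
  "qrrq" → 4 new (q, r, r, q)
  "ksqkkskqsqk" → prefix "k" already present; 10 new (s, q, k, k, s, k, q, s, q, k)
  "rksrqsqrkrr" → prefix "r" already present; 10 new (k, s, r, q, s, q, r, k, r, r)
  "srssqsrkqqs" → prefix "s" already present; 10 new (r, s, s, q, s, r, k, q, q, s)
  "sqrsqrkq" → prefix "s" already present; 7 new (q, r, s, q, r, k, q)
  "rkkkqks" → prefix "rk" already present; 5 new (k, k, q, k, s)
  "rrrqksqkk" → prefix "rrr" already present; 6 new (q, k, s, q, k, k)
  "rsskksqkq" → prefix "r" already present; 8 new (s, s, k, k, s, q, k, q)
  "qksrqsrq" → prefix "q" already present; 7 new (k, s, r, q, s, r, q)
  "qrkrs" → prefix "qr" already present; 3 new (k, r, s)
  "rskqk" → prefix "rs" already present; 3 new (k, q, k)
  "ssqs" → prefix "s" already present; 3 new (s, q, s)
  "qskqqkrrss" → prefix "q" already present; 9 new (s, k, q, q, k, r, r, s, s)
  "srqr" → prefix "sr" already present; 2 new (q, r)
Total nodes = 6 + 9 + 8 + 4 + 4 + 10 + 10 + 10 + 7 + 5 + 6 + 8 + 7 + 3 + 3 + 3 + 9 + 2 = 114

114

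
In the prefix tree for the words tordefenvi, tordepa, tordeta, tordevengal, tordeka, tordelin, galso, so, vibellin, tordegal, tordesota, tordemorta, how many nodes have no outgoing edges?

12

Leaves are exactly the stored words that no other stored word extends.
Those words: "galso", "so", "tordefenvi", "tordegal", "tordeka", "tordelin", "tordemorta", "tordepa", "tordesota", "tordeta", "tordevengal", "vibellin"
Leaf count: 12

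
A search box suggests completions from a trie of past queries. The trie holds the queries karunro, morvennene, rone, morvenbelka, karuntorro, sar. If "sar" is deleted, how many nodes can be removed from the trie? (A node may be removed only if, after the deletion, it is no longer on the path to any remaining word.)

3

After clearing the end-marker at "sar", prune upward until reaching a node still needed by another word.
No other word shares any prefix with "sar", so all 3 of its nodes go.
Nodes removed: 3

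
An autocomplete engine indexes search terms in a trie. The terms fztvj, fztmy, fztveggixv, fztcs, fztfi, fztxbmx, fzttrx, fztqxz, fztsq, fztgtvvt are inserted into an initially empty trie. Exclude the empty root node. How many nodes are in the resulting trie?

34

Insert word by word; a character creates a node only if that edge doesn't already exist:
  "fztvj" → 5 new (f, z, t, v, j)
  "fztmy" → prefix "fzt" already present; 2 new (m, y)
  "fztveggixv" → prefix "fztv" already present; 6 new (e, g, g, i, x, v)
  "fztcs" → prefix "fzt" already present; 2 new (c, s)
  "fztfi" → prefix "fzt" already present; 2 new (f, i)
  "fztxbmx" → prefix "fzt" already present; 4 new (x, b, m, x)
  "fzttrx" → prefix "fzt" already present; 3 new (t, r, x)
  "fztqxz" → prefix "fzt" already present; 3 new (q, x, z)
  "fztsq" → prefix "fzt" already present; 2 new (s, q)
  "fztgtvvt" → prefix "fzt" already present; 5 new (g, t, v, v, t)
Total nodes = 5 + 2 + 6 + 2 + 2 + 4 + 3 + 3 + 2 + 5 = 34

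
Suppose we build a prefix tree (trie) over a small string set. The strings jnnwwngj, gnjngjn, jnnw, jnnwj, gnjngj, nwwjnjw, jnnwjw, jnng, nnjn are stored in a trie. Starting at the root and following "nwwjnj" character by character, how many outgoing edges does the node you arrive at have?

Walk "nwwjnj" from the root, arriving at one node.
Characters that immediately follow "nwwjnj" among the stored strings: {w}.
That node has 1 child edge.

1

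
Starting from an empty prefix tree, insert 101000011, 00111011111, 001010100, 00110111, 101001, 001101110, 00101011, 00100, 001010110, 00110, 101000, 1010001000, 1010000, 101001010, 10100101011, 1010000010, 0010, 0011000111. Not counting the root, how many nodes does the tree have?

Trace insertions, counting only characters that open a new branch:
  "101000011" → 9 new (1, 0, 1, 0, 0, 0, 0, 1, 1)
  "00111011111" → 11 new (0, 0, 1, 1, 1, 0, 1, 1, 1, 1, 1)
  "001010100" → prefix "001" already present; 6 new (0, 1, 0, 1, 0, 0)
  "00110111" → prefix "0011" already present; 4 new (0, 1, 1, 1)
  "101001" → prefix "10100" already present; 1 new (1)
  "001101110" → prefix "00110111" already present; 1 new (0)
  "00101011" → prefix "0010101" already present; 1 new (1)
  "00100" → prefix "0010" already present; 1 new (0)
  "001010110" → prefix "00101011" already present; 1 new (0)
  "00110" → prefix "00110" already present; 0 new (none)
  "101000" → prefix "101000" already present; 0 new (none)
  "1010001000" → prefix "101000" already present; 4 new (1, 0, 0, 0)
  "1010000" → prefix "1010000" already present; 0 new (none)
  "101001010" → prefix "101001" already present; 3 new (0, 1, 0)
  "10100101011" → prefix "101001010" already present; 2 new (1, 1)
  "1010000010" → prefix "1010000" already present; 3 new (0, 1, 0)
  "0010" → prefix "0010" already present; 0 new (none)
  "0011000111" → prefix "00110" already present; 5 new (0, 0, 1, 1, 1)
Total nodes = 9 + 11 + 6 + 4 + 1 + 1 + 1 + 1 + 1 + 0 + 0 + 4 + 0 + 3 + 2 + 3 + 0 + 5 = 52

52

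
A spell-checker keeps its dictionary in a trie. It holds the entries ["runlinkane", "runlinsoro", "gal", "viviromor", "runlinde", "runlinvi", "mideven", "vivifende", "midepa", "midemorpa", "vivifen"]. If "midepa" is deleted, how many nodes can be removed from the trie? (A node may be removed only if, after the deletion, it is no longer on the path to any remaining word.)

2

A node on "midepa"'s path can go only if nothing else ends at it or branches off below it.
The suffix "pa" (2 nodes) is used only by "midepa"; the node for "mide" still has the child "v", so pruning stops there.
Nodes removed: 2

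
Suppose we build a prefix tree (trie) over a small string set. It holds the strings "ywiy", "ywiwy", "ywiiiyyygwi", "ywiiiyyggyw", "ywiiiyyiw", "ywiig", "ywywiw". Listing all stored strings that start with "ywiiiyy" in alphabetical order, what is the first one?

DFS of the "ywiiiyy" subtree visits, in order: "ywiiiyyggyw", "ywiiiyyiw", "ywiiiyyygwi"
Position 1: ywiiiyyggyw

ywiiiyyggyw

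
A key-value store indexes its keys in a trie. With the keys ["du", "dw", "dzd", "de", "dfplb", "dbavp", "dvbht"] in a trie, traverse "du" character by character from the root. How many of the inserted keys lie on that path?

1

Check each prefix of "du" against the stored set — each match is an end-marker on the path.
Prefixes of the query that are stored words: "du"
Count: 1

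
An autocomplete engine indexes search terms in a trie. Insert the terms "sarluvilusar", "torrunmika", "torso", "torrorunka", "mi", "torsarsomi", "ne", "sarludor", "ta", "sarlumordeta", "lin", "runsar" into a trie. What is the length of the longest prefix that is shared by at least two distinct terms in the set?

5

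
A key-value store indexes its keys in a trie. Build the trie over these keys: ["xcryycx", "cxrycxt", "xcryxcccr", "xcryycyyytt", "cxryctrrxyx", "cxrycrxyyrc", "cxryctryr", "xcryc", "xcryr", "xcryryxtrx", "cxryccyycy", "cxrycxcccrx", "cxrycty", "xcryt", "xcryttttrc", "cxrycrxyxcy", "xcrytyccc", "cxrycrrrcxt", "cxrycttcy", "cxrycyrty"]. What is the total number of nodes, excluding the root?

Trace insertions, counting only characters that open a new branch:
  "xcryycx" → 7 new (x, c, r, y, y, c, x)
  "cxrycxt" → 7 new (c, x, r, y, c, x, t)
  "xcryxcccr" → prefix "xcry" already present; 5 new (x, c, c, c, r)
  "xcryycyyytt" → prefix "xcryyc" already present; 5 new (y, y, y, t, t)
  "cxryctrrxyx" → prefix "cxryc" already present; 6 new (t, r, r, x, y, x)
  "cxrycrxyyrc" → prefix "cxryc" already present; 6 new (r, x, y, y, r, c)
  "cxryctryr" → prefix "cxryctr" already present; 2 new (y, r)
  "xcryc" → prefix "xcry" already present; 1 new (c)
  "xcryr" → prefix "xcry" already present; 1 new (r)
  "xcryryxtrx" → prefix "xcryr" already present; 5 new (y, x, t, r, x)
  "cxryccyycy" → prefix "cxryc" already present; 5 new (c, y, y, c, y)
  "cxrycxcccrx" → prefix "cxrycx" already present; 5 new (c, c, c, r, x)
  "cxrycty" → prefix "cxryct" already present; 1 new (y)
  "xcryt" → prefix "xcry" already present; 1 new (t)
  "xcryttttrc" → prefix "xcryt" already present; 5 new (t, t, t, r, c)
  "cxrycrxyxcy" → prefix "cxrycrxy" already present; 3 new (x, c, y)
  "xcrytyccc" → prefix "xcryt" already present; 4 new (y, c, c, c)
  "cxrycrrrcxt" → prefix "cxrycr" already present; 5 new (r, r, c, x, t)
  "cxrycttcy" → prefix "cxryct" already present; 3 new (t, c, y)
  "cxrycyrty" → prefix "cxryc" already present; 4 new (y, r, t, y)
Total nodes = 7 + 7 + 5 + 5 + 6 + 6 + 2 + 1 + 1 + 5 + 5 + 5 + 1 + 1 + 5 + 3 + 4 + 5 + 3 + 4 = 81

81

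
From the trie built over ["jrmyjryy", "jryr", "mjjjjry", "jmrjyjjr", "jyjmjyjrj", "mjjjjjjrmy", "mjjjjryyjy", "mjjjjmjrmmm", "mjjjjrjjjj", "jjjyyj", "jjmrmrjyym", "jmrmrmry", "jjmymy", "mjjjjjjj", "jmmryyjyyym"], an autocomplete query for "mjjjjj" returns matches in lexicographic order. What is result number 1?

Filter for "mjjjjj…" and sort: "mjjjjjjj", "mjjjjjjrmy"
The 1st is mjjjjjjj.

mjjjjjjj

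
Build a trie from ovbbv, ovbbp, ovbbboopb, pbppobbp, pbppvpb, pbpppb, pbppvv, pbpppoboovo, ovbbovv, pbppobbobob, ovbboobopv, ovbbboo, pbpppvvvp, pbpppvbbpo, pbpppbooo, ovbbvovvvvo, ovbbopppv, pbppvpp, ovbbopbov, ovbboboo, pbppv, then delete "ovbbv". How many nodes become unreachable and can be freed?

Walk "ovbbv" from the leaf back toward the root, removing each node that no remaining word uses.
Every node on "ovbbv" is still needed (e.g. by "ovbbvovvvvo"), so nothing is freed.
Nodes removed: 0

0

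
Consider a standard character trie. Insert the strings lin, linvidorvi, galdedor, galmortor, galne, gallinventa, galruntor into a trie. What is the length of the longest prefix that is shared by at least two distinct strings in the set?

The deepest shared node is where two words last agree before diverging.
e.g. "galdedor" and "gallinventa" share the prefix "gal" of length 3; no pair shares a longer one.
Longest shared-prefix length: 3

3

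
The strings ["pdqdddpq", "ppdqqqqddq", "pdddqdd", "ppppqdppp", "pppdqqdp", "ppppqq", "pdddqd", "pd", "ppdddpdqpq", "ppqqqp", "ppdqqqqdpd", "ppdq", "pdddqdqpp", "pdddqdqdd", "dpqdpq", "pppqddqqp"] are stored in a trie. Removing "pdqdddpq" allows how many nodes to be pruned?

6

Walk "pdqdddpq" from the leaf back toward the root, removing each node that no remaining word uses.
The suffix "qdddpq" (6 nodes) is used only by "pdqdddpq"; the node for "pd" still has the child "d", so pruning stops there.
Nodes removed: 6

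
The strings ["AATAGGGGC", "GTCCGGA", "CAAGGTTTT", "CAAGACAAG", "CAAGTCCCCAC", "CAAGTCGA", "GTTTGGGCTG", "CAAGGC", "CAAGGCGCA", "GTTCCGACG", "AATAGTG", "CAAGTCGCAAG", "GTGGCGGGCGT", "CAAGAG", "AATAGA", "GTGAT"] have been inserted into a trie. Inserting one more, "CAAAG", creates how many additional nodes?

2

Walking "CAAAG" from the root, the first 3 characters ("CAA") follow existing edges; "A" is the first miss.
New nodes needed: |"CAAAG"| − 3 = 5 − 3 = 2.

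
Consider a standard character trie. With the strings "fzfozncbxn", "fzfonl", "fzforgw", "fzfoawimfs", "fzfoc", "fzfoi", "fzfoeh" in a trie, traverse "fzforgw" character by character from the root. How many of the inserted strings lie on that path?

1

Traverse "fzforgw" character by character; count nodes along the way that are marked as word ends.
Prefixes of the query that are stored words: "fzforgw"
Count: 1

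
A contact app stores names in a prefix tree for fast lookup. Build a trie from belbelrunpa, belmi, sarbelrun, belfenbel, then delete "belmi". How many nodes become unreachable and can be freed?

After clearing the end-marker at "belmi", prune upward until reaching a node still needed by another word.
The suffix "mi" (2 nodes) is used only by "belmi"; the node for "bel" still has the child "b", so pruning stops there.
Nodes removed: 2

2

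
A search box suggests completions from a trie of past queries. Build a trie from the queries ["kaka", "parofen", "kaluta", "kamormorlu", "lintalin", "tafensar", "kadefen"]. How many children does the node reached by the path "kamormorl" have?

1

The children of the "kamormorl" node are the distinct next characters among strings starting with "kamormorl".
Characters that immediately follow "kamormorl" among the stored strings: {u}.
That node has 1 child edge.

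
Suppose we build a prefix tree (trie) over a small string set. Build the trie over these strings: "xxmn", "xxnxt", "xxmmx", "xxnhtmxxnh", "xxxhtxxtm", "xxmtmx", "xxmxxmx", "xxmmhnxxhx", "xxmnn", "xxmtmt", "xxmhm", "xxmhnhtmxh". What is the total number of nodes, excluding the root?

46

Count nodes per top-level branch (shared prefixes stored once):
  'x'-branch (xxmhm, xxmhnhtmxh, xxmmhnxxhx, xxmmx, xxmn, xxmnn, xxmtmt, xxmtmx, xxmxxmx, xxnhtmxxnh, xxnxt, xxxhtxxtm): 46 nodes
Sum: 46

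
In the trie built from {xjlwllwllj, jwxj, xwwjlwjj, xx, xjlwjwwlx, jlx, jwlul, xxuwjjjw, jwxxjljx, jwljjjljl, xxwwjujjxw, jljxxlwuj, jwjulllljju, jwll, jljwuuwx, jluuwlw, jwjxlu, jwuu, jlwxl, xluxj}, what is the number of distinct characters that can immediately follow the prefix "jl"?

4

Follow the path "jl" to its node, then look at its outgoing edges.
Characters that immediately follow "jl" among the stored strings: {j, u, w, x}.
That node has 4 child edges.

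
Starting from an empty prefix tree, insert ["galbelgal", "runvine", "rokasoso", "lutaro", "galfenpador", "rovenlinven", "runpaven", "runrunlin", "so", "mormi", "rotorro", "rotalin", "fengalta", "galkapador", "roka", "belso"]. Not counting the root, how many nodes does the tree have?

93

Count nodes per top-level branch (shared prefixes stored once):
  'b'-branch (belso): 5 nodes
  'f'-branch (fengalta): 8 nodes
  'g'-branch (galbelgal, galfenpador, galkapador): 24 nodes
  'l'-branch (lutaro): 6 nodes
  'm'-branch (mormi): 5 nodes
  'r'-branch (roka, rokasoso, rotalin, rotorro, rovenlinven, runpaven, runrunlin, runvine): 43 nodes
  's'-branch (so): 2 nodes
Sum: 93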